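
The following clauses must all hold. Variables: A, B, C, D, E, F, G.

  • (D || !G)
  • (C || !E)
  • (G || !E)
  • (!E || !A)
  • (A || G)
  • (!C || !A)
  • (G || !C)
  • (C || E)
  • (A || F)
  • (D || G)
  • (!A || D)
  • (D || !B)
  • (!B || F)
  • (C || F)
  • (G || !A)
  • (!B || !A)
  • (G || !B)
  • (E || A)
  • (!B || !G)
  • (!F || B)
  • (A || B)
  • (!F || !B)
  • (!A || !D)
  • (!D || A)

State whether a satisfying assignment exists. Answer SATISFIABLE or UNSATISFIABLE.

UNSATISFIABLE

A = True:
  propagation gives E=False, C=False; an empty clause results — contradiction.
A = False:
  propagation gives G=True, D=True; an empty clause results — contradiction.
Every branch closes, so no satisfying assignment exists.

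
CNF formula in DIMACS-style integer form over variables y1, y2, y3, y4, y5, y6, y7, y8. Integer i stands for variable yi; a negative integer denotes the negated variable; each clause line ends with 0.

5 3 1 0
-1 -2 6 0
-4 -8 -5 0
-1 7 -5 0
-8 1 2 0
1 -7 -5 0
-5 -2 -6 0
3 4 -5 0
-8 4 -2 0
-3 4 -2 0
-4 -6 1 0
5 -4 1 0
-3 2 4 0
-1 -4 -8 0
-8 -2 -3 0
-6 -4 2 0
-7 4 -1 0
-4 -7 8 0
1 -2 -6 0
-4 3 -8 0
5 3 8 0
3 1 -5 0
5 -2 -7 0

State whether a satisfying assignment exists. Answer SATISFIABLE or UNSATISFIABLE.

SATISFIABLE

Set y1 = False and propagate.
Try y2 = True.
  then y6 is forced to False.
Set y3 = True and propagate.
  then y4 is forced to True.
  then y5 is forced to True.
  then y8 is forced to False.
  then y7 is forced to False.
So y1=F, y2=T, y3=T, y4=T, y5=T, y6=F, y7=F, y8=F is a satisfying assignment.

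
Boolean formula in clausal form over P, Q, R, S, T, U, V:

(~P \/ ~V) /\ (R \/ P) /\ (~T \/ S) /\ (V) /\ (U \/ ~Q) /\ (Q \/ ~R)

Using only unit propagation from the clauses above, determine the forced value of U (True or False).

(V) is a unit clause: V = True.
(~V \/ ~P) with V = True leaves only ~P, so P = False.
(R \/ P) with P = False leaves only R, so R = True.
In (Q \/ ~R), ~R is now false; Q must hold, so Q = True.
In (U \/ ~Q), ~Q is now false; U must hold, so U = True.

True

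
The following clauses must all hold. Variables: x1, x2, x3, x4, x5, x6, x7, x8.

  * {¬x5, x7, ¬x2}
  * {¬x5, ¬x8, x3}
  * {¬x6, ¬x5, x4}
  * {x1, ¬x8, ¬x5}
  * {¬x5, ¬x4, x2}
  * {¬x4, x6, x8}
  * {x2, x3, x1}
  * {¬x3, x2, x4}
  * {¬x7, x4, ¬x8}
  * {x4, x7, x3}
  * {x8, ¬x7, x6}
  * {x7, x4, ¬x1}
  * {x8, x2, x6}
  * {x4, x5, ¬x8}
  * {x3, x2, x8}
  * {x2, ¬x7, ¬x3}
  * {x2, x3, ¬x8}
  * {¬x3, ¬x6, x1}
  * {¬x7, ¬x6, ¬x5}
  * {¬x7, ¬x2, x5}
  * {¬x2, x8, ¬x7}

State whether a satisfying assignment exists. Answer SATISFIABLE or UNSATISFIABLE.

Branch on x1: take x1 = True.
Set x2 = False and propagate.
For the remaining variables, x3 = True, x4 = True, x5 = False, x6 = True, x7 = False, x8 = True works.
So x1=True, x2=False, x3=True, x4=True, x5=False, x6=True, x7=False, x8=True is a satisfying assignment.

SATISFIABLE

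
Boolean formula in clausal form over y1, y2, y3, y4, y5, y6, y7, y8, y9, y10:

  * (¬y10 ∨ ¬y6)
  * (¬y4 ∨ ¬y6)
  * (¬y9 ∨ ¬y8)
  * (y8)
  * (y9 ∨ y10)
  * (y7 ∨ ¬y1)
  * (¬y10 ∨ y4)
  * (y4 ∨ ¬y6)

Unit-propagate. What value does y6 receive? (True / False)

False

Unit clause (y8) sets y8 = True.
In (¬y9 ∨ ¬y8), ¬y8 is now false; ¬y9 must hold, so y9 = False.
In (y9 ∨ y10), y9 is now false; y10 must hold, so y10 = True.
(¬y10 ∨ ¬y6) with y10 = True leaves only ¬y6, so y6 = False.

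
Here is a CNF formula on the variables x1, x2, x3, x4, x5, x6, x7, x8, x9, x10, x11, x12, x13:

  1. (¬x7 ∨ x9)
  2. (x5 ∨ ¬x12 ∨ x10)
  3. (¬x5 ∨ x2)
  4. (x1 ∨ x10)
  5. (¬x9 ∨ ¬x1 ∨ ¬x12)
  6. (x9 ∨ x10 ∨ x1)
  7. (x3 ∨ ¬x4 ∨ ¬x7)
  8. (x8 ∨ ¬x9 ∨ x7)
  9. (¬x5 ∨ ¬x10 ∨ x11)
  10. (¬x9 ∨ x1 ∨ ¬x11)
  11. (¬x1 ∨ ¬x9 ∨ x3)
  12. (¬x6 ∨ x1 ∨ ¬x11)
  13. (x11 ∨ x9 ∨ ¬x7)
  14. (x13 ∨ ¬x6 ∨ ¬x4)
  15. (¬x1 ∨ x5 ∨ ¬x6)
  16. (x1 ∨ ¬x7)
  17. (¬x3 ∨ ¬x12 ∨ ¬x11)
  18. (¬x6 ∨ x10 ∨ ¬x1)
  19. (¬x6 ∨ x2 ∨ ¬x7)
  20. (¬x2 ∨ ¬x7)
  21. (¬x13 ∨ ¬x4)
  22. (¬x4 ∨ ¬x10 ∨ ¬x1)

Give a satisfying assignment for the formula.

x1=T, x2=F, x3=T, x4=F, x5=F, x6=F, x7=T, x8=T, x9=T, x10=T, x11=T, x12=F, x13=F

Pure literal: x4 appears only negated; assign x4 = False.
x6 occurs only negated in the remaining clauses — set x6 = False.
Try x1 = True.
Set x2 = False and propagate.
  then x5 is forced to False.
The remaining clauses are satisfied by x3 = True, x7 = True, x8 = True, x9 = True, x10 = True, x11 = True, x12 = False, x13 = False.
Check each clause:
  1. (¬x7 ∨ x9) — x9 is true.
  2. (x10 ∨ x5 ∨ ¬x12) — x10 is true.
  3. (x2 ∨ ¬x5) — ¬x5 is true.
  4. (x1 ∨ x10) — x1 is true.
  5. (¬x9 ∨ ¬x1 ∨ ¬x12) — ¬x12 is true.
  6. (x9 ∨ x10 ∨ x1) — x9 is true.
  7. (x3 ∨ ¬x7 ∨ ¬x4) — x3 is true.
  8. (x8 ∨ ¬x9 ∨ x7) — x8 is true.
  9. (¬x10 ∨ x11 ∨ ¬x5) — x11 is true.
  10. (¬x11 ∨ x1 ∨ ¬x9) — x1 is true.
  11. (¬x9 ∨ ¬x1 ∨ x3) — x3 is true.
  12. (x1 ∨ ¬x11 ∨ ¬x6) — x1 is true.
  13. (x9 ∨ x11 ∨ ¬x7) — x11 is true.
  14. (¬x6 ∨ x13 ∨ ¬x4) — ¬x6 is true.
  15. (x5 ∨ ¬x1 ∨ ¬x6) — ¬x6 is true.
  16. (¬x7 ∨ x1) — x1 is true.
  17. (¬x3 ∨ ¬x12 ∨ ¬x11) — ¬x12 is true.
  18. (x10 ∨ ¬x6 ∨ ¬x1) — x10 is true.
  19. (x2 ∨ ¬x6 ∨ ¬x7) — ¬x6 is true.
  20. (¬x2 ∨ ¬x7) — ¬x2 is true.
  21. (¬x4 ∨ ¬x13) — ¬x13 is true.
  22. (¬x4 ∨ ¬x10 ∨ ¬x1) — ¬x4 is true.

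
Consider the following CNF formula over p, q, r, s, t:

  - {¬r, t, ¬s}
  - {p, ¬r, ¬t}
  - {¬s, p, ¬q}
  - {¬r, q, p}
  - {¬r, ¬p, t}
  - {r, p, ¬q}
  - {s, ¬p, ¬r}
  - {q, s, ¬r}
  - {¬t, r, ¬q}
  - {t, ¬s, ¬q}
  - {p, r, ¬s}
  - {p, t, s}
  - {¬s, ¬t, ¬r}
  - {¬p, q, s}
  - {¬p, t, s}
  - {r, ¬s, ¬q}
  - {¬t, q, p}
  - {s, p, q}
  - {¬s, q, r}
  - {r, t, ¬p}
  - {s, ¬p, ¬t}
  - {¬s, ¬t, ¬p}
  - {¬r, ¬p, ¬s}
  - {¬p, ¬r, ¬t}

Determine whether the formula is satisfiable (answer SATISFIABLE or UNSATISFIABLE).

p = True:
  s = True:
    propagation gives t=False, r=False; an empty clause results — contradiction.
  s = False:
    propagation gives r=False, q=True, t=False; an empty clause results — contradiction.
p = False:
  q = True:
    propagation gives s=False, r=True, t=False; an empty clause results — contradiction.
  q = False:
    propagation gives r=False, s=False; an empty clause results — contradiction.
Every branch closes, so no satisfying assignment exists.

UNSATISFIABLE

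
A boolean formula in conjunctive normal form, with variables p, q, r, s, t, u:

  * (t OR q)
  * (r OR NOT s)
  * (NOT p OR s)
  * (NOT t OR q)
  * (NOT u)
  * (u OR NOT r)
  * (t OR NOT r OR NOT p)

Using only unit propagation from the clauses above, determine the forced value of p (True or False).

Unit clause (NOT u) sets u = False.
(NOT r OR u) with u = False leaves only NOT r, so r = False.
(NOT s OR r): since r = False, the clause reduces to (NOT s). s = False.
(s OR NOT p): since s = False, the clause reduces to (NOT p). p = False.

False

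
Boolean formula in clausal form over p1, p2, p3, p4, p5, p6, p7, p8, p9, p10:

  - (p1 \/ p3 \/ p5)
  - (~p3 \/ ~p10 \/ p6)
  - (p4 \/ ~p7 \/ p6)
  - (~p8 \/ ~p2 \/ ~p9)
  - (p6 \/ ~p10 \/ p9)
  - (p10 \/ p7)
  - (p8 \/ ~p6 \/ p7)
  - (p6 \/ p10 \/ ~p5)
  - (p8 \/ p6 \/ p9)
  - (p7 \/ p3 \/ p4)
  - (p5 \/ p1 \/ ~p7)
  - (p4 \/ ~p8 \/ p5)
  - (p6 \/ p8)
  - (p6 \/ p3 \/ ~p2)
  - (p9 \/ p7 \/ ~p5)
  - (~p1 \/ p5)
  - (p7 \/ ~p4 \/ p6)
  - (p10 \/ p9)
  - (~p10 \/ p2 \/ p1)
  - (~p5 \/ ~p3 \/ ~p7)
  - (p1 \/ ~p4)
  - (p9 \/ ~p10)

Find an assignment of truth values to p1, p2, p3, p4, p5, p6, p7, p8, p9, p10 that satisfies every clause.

p1=T, p2=F, p3=F, p4=T, p5=T, p6=T, p7=F, p8=T, p9=T, p10=T

Check each clause:
  1. (p3 \/ p5 \/ p1) — p1 is true.
  2. (~p3 \/ ~p10 \/ p6) — ~p3 is true.
  3. (p6 \/ p4 \/ ~p7) — ~p7 is true.
  4. (~p8 \/ ~p9 \/ ~p2) — ~p2 is true.
  5. (~p10 \/ p6 \/ p9) — p9 is true.
  6. (p10 \/ p7) — p10 is true.
  7. (p7 \/ p8 \/ ~p6) — p8 is true.
  8. (~p5 \/ p6 \/ p10) — p10 is true.
  9. (p6 \/ p9 \/ p8) — p8 is true.
  10. (p3 \/ p4 \/ p7) — p4 is true.
  11. (~p7 \/ p1 \/ p5) — p1 is true.
  12. (p4 \/ ~p8 \/ p5) — p4 is true.
  13. (p8 \/ p6) — p8 is true.
  14. (~p2 \/ p6 \/ p3) — p6 is true.
  15. (p9 \/ ~p5 \/ p7) — p9 is true.
  16. (~p1 \/ p5) — p5 is true.
  17. (p7 \/ ~p4 \/ p6) — p6 is true.
  18. (p9 \/ p10) — p9 is true.
  19. (~p10 \/ p1 \/ p2) — p1 is true.
  20. (~p5 \/ ~p3 \/ ~p7) — ~p7 is true.
  21. (p1 \/ ~p4) — p1 is true.
  22. (~p10 \/ p9) — p9 is true.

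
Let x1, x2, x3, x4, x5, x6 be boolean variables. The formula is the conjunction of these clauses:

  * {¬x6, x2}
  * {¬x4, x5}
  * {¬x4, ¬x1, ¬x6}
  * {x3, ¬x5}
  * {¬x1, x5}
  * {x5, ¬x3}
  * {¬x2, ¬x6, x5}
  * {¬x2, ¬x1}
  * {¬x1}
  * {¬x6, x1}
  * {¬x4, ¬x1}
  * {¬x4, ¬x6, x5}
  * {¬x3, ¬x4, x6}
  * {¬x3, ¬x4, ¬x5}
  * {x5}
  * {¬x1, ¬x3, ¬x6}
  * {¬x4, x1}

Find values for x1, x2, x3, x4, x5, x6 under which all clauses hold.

Unit propagation: (¬x1) forces x1 = False.
The clause (¬x6) is unit: x6 must be False.
Unit propagation: (x5) forces x5 = True.
The clause (x3) is unit: x3 must be True.
The clause (¬x4) is unit: x4 must be False.
x2 is now unconstrained; take x2 = True.

x1=F, x2=T, x3=T, x4=F, x5=T, x6=F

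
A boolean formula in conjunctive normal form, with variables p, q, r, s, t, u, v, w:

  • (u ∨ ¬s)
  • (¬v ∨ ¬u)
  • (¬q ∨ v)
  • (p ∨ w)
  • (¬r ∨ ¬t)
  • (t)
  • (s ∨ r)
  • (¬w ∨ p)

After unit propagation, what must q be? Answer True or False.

(t) is a unit clause: t = True.
(¬r ∨ ¬t) with t = True leaves only ¬r, so r = False.
(s ∨ r) with r = False leaves only s, so s = True.
(¬s ∨ u): since s = True, the clause reduces to (u). u = True.
In (¬v ∨ ¬u), ¬u is now false; ¬v must hold, so v = False.
From (v ∨ ¬q) and v = False: q = False.

False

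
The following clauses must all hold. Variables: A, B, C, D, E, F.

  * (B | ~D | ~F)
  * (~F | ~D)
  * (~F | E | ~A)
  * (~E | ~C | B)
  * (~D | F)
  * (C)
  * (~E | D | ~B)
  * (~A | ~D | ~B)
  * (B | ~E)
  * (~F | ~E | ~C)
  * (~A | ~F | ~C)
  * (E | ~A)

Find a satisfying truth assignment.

A=False, B=False, C=True, D=False, E=False, F=True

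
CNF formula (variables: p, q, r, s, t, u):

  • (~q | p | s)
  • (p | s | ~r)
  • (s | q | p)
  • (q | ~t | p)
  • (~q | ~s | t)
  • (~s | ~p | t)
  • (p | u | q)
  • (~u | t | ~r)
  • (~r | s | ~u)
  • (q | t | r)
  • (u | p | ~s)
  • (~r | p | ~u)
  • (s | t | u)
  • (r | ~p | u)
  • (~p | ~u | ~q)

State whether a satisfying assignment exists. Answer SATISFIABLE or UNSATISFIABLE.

Try p = False.
Try q = True.
  then s is forced to True.
  then t is forced to True.
  then u is forced to True.
  then r is forced to False.
So p = 0, q = 1, r = 0, s = 1, t = 1, u = 1 is a satisfying assignment.

SATISFIABLE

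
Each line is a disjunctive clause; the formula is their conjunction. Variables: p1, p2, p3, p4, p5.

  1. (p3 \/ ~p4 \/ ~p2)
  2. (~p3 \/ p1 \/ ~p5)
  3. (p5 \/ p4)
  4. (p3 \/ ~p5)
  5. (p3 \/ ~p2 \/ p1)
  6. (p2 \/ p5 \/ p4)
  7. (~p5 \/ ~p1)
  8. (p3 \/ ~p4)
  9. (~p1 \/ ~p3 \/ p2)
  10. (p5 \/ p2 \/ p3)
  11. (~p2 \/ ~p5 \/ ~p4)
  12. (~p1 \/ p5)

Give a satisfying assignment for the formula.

Set p1 = False and propagate.
Set p2 = False and propagate.
Branch on p3: take p3 = True.
  then p5 is forced to False.
  then p4 is forced to True.

p1=F, p2=F, p3=T, p4=T, p5=F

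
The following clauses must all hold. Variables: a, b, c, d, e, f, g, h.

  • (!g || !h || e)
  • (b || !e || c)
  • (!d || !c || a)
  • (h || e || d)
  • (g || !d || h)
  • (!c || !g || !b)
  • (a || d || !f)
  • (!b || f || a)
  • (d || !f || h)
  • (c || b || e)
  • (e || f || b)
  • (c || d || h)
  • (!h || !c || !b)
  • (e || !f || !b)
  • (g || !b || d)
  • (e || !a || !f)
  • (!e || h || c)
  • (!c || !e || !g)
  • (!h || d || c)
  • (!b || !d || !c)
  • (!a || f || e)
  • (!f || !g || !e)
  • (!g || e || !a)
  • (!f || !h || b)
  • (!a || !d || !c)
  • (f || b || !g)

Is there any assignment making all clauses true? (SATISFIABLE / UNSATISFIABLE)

SATISFIABLE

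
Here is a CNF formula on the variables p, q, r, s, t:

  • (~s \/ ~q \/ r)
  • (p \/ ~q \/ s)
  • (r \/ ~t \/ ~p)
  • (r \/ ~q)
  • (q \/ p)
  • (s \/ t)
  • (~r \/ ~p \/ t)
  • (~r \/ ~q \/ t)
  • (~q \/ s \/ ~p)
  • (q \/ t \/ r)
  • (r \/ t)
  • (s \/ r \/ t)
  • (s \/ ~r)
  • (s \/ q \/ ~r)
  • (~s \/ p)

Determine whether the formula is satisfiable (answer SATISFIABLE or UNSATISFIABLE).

Branch on p: take p = True.
Set q = True and propagate.
  then r is forced to True.
  then t is forced to True.
  then s is forced to True.
So p=True, q=True, r=True, s=True, t=True is a satisfying assignment.

SATISFIABLE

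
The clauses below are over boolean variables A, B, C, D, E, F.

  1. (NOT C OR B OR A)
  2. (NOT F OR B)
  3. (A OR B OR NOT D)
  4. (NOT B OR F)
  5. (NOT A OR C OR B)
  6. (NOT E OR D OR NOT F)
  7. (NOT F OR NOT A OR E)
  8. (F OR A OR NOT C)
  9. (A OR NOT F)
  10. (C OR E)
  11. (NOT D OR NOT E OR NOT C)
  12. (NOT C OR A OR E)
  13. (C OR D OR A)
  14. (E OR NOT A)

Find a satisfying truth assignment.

A=T, B=T, C=F, D=T, E=T, F=T

Check each clause:
  1. (A OR B OR NOT C) — A is true.
  2. (B OR NOT F) — B is true.
  3. (B OR NOT D OR A) — A is true.
  4. (F OR NOT B) — F is true.
  5. (B OR NOT A OR C) — B is true.
  6. (D OR NOT E OR NOT F) — D is true.
  7. (NOT A OR NOT F OR E) — E is true.
  8. (NOT C OR A OR F) — A is true.
  9. (NOT F OR A) — A is true.
  10. (C OR E) — E is true.
  11. (NOT D OR NOT E OR NOT C) — NOT C is true.
  12. (A OR E OR NOT C) — A is true.
  13. (A OR D OR C) — A is true.
  14. (E OR NOT A) — E is true.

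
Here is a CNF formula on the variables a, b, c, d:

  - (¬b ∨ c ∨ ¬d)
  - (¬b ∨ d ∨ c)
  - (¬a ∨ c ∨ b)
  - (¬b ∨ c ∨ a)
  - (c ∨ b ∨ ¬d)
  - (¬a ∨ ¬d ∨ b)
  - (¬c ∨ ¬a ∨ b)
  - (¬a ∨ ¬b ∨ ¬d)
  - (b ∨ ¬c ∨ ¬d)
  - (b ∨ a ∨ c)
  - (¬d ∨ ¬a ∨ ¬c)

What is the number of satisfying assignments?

4

Satisfying assignments:
  a=F b=F c=T d=F
  a=F b=T c=T d=F
  a=F b=T c=T d=T
  a=T b=T c=T d=F
Count: 4.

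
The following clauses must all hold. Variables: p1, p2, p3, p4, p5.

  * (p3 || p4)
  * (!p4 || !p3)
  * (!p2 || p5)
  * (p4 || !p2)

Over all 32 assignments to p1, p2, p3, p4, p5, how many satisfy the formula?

Case analysis on p4 and p2:
  p4=1, p2=1: remaining (p1,p3,p5) ∈ {(0,0,1); (1,0,1)} — 2.
  p4=1, p2=0: remaining (p1,p3,p5) ∈ {(0,0,0); (0,0,1); (1,0,0); (1,0,1)} — 4.
  p4=0, p2=1: a clause becomes empty — 0.
  p4=0, p2=0: remaining (p1,p3,p5) ∈ {(0,1,0); (0,1,1); (1,1,0); (1,1,1)} — 4.
Total: 2 + 4 + 0 + 4 = 10.

10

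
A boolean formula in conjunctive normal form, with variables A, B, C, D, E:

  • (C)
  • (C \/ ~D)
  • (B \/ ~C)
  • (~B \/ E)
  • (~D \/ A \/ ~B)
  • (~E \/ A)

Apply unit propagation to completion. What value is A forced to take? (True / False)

(C) is a unit clause: C = True.
(~C \/ B): since C = True, the clause reduces to (B). B = True.
In (E \/ ~B), ~B is now false; E must hold, so E = True.
(~E \/ A) with E = True leaves only A, so A = True.

True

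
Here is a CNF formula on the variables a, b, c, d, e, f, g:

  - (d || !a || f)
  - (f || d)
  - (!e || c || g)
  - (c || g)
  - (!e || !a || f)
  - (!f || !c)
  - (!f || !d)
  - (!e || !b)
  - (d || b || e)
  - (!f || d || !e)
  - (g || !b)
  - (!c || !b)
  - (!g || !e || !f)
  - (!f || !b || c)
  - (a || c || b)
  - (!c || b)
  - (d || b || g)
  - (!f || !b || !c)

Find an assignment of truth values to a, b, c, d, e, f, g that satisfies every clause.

a = T  b = F  c = F  d = T  e = F  f = F  g = T

Check each clause:
  1. (d || f || !a) — d is true.
  2. (d || f) — d is true.
  3. (c || g || !e) — !e is true.
  4. (g || c) — g is true.
  5. (!e || !a || f) — !e is true.
  6. (!c || !f) — !f is true.
  7. (!d || !f) — !f is true.
  8. (!e || !b) — !e is true.
  9. (b || e || d) — d is true.
  10. (!e || d || !f) — !f is true.
  11. (!b || g) — !b is true.
  12. (!c || !b) — !c is true.
  13. (!g || !f || !e) — !f is true.
  14. (c || !f || !b) — !f is true.
  15. (a || b || c) — a is true.
  16. (b || !c) — !c is true.
  17. (g || d || b) — d is true.
  18. (!f || !c || !b) — !f is true.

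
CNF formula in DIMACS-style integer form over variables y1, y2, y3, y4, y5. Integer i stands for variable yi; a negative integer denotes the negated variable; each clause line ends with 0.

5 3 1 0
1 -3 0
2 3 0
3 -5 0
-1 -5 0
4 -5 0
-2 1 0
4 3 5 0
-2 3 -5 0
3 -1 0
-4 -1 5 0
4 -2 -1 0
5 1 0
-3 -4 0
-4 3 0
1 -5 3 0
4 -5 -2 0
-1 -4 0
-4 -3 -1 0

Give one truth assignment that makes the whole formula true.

Try y1 = True.
  then y5 is forced to False.
  then y3 is forced to True.
  then y4 is forced to False.
  then y2 is forced to False.

y1 = T, y2 = F, y3 = T, y4 = F, y5 = F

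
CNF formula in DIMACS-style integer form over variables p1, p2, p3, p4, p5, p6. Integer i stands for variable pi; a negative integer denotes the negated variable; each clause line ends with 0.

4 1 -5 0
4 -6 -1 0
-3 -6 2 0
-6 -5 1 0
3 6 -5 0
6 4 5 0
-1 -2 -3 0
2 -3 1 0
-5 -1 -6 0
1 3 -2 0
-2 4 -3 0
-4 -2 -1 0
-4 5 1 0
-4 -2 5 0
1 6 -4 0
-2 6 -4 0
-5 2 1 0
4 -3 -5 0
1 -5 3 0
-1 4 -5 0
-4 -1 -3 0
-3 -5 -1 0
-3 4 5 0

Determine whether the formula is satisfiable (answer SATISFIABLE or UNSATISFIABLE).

Branch on p1: take p1 = False.
Set p2 = False and propagate.
  then p3 is forced to False.
  then p5 is forced to False.
  then p4 is forced to False.
  then p6 is forced to True.
Every clause has at least one true literal under this assignment.
So p1=0, p2=0, p3=0, p4=0, p5=0, p6=1 is a satisfying assignment.

SATISFIABLE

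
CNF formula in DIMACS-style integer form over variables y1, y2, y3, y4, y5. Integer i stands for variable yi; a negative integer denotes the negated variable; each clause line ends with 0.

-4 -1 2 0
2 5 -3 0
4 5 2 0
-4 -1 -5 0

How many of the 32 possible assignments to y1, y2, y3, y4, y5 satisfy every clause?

21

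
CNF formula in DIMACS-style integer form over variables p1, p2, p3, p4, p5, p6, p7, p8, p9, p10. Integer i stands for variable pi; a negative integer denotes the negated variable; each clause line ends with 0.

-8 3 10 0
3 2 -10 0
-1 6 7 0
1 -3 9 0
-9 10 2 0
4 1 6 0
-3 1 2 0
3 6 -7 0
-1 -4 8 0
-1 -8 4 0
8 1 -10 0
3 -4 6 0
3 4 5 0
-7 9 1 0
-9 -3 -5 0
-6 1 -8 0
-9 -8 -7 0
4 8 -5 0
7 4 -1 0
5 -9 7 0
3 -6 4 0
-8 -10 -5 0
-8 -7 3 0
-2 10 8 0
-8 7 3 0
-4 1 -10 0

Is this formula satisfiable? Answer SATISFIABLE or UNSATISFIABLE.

Set p1 = True and propagate.
Try p2 = False.
The remaining clauses are satisfied by p3 = True, p4 = False, p5 = False, p6 = True, p7 = True, p8 = False, p9 = False, p10 = True.
Every clause has at least one true literal under this assignment.
So p1 = T, p2 = F, p3 = T, p4 = F, p5 = F, p6 = T, p7 = T, p8 = F, p9 = F, p10 = T is a satisfying assignment.

SATISFIABLE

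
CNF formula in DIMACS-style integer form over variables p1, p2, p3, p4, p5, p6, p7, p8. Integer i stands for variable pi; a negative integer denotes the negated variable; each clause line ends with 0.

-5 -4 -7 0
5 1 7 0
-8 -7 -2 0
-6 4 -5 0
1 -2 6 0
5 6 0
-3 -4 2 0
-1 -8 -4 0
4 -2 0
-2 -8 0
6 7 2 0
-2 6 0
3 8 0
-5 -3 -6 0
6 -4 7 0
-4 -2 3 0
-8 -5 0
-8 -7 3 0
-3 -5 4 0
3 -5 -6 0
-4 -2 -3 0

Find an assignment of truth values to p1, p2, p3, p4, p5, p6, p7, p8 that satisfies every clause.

Try p1 = True.
For the remaining variables, p2 = False, p3 = False, p4 = False, p5 = False, p6 = True, p7 = False, p8 = True works.
Every clause has at least one true literal under this assignment.

p1=1, p2=0, p3=0, p4=0, p5=0, p6=1, p7=0, p8=1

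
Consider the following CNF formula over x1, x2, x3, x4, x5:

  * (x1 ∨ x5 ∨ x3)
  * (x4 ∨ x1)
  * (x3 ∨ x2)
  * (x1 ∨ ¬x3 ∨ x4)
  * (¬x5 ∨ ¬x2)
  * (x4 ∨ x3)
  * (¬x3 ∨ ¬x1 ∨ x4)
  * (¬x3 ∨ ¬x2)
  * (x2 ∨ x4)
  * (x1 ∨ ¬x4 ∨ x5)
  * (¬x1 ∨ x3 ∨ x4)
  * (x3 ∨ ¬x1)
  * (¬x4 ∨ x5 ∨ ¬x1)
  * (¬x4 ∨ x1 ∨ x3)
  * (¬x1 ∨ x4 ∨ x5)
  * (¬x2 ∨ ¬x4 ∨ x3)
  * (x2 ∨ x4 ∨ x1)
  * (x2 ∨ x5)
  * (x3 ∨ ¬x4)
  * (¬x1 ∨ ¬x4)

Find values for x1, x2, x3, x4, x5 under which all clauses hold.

x1 = False, x2 = False, x3 = True, x4 = True, x5 = True

Branch on x1: take x1 = False.
  then x4 is forced to True.
  then x5 is forced to True.
  then x2 is forced to False.
  then x3 is forced to True.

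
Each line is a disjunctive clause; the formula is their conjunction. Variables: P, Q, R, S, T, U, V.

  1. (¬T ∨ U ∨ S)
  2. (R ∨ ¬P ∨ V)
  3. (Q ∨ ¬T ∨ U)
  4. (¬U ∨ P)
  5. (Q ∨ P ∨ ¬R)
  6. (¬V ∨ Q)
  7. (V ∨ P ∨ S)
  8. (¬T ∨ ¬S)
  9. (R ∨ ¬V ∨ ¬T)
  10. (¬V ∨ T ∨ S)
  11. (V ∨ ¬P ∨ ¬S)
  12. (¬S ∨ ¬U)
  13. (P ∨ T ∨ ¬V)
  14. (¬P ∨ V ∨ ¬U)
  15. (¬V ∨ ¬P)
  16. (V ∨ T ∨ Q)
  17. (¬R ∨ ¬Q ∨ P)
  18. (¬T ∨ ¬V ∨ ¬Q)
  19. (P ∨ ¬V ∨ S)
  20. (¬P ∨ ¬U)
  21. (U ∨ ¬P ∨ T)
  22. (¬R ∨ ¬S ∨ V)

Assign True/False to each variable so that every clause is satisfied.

P = F  Q = T  R = F  S = T  T = F  U = F  V = F

Branch on P: take P = False.
  then U is forced to False.
Set Q = True and propagate.
  then R is forced to False.
Try S = True.
  then T is forced to False.
  then V is forced to False.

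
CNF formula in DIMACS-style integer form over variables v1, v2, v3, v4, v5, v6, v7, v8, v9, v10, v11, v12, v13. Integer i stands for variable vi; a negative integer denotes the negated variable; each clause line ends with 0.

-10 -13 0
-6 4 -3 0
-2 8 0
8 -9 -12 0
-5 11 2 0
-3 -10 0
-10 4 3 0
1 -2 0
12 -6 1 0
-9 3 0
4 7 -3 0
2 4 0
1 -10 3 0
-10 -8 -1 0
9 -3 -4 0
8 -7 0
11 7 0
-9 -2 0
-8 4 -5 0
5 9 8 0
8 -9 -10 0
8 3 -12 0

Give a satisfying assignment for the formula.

v1=True, v2=False, v3=True, v4=True, v5=False, v6=True, v7=False, v8=True, v9=True, v10=False, v11=True, v12=False, v13=False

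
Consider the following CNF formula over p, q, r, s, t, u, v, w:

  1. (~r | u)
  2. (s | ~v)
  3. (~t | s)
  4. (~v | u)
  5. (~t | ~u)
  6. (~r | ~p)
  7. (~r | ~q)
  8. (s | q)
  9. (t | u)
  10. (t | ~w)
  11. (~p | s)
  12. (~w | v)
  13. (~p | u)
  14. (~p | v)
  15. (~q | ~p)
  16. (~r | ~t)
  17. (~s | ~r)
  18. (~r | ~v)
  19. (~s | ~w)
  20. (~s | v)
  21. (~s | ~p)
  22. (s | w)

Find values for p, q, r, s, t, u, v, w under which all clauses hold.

Pure literal: p appears only negated; assign p = False.
Pure literal: r appears only negated; assign r = False.
Try q = True.
Branch on s: take s = True.
  then w is forced to False.
  then v is forced to True.
  then u is forced to True.
  then t is forced to False.
Every clause has at least one true literal under this assignment.

p = False, q = True, r = False, s = True, t = False, u = True, v = True, w = False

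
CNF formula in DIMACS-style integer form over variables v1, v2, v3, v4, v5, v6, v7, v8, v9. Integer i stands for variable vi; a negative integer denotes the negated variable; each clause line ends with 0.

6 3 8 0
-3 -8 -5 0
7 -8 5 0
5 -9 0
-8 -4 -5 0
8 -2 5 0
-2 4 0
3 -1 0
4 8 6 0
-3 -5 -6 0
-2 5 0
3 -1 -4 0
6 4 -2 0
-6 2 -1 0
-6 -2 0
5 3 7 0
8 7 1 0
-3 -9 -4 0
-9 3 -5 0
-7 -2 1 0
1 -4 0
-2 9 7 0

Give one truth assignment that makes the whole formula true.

v1=F  v2=F  v3=F  v4=F  v5=F  v6=F  v7=T  v8=T  v9=F

Check each clause:
  1. (v6 ∨ v8 ∨ v3) — v8 is true.
  2. (¬v8 ∨ ¬v5 ∨ ¬v3) — ¬v5 is true.
  3. (v7 ∨ ¬v8 ∨ v5) — v7 is true.
  4. (¬v9 ∨ v5) — ¬v9 is true.
  5. (¬v4 ∨ ¬v8 ∨ ¬v5) — ¬v5 is true.
  6. (v5 ∨ v8 ∨ ¬v2) — v8 is true.
  7. (v4 ∨ ¬v2) — ¬v2 is true.
  8. (¬v1 ∨ v3) — ¬v1 is true.
  9. (v6 ∨ v8 ∨ v4) — v8 is true.
  10. (¬v3 ∨ ¬v5 ∨ ¬v6) — ¬v6 is true.
  11. (v5 ∨ ¬v2) — ¬v2 is true.
  12. (v3 ∨ ¬v1 ∨ ¬v4) — ¬v4 is true.
  13. (v4 ∨ v6 ∨ ¬v2) — ¬v2 is true.
  14. (¬v6 ∨ v2 ∨ ¬v1) — ¬v6 is true.
  15. (¬v2 ∨ ¬v6) — ¬v6 is true.
  16. (v5 ∨ v7 ∨ v3) — v7 is true.
  17. (v8 ∨ v1 ∨ v7) — v8 is true.
  18. (¬v9 ∨ ¬v4 ∨ ¬v3) — ¬v4 is true.
  19. (¬v9 ∨ v3 ∨ ¬v5) — ¬v5 is true.
  20. (v1 ∨ ¬v2 ∨ ¬v7) — ¬v2 is true.
  21. (¬v4 ∨ v1) — ¬v4 is true.
  22. (v9 ∨ ¬v2 ∨ v7) — ¬v2 is true.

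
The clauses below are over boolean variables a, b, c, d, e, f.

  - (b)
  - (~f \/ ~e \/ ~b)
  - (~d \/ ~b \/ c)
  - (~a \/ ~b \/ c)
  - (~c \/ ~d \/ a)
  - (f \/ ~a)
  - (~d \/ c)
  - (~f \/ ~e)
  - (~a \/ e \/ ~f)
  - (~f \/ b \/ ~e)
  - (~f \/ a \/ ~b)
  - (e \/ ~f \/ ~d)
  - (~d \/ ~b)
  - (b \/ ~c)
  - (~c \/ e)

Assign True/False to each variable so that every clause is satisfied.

a = F  b = T  c = F  d = F  e = F  f = F

(b) is a unit clause, so b = True.
(~d) is a unit clause, so d = False.
Try a = False.
  then f is forced to False.
The remaining clauses are satisfied by c = False, e = False.
Check each clause:
  1. (b) — b is true.
  2. (~e \/ ~f \/ ~b) — ~f is true.
  3. (~d \/ ~b \/ c) — ~d is true.
  4. (~a \/ ~b \/ c) — ~a is true.
  5. (~d \/ a \/ ~c) — ~d is true.
  6. (~a \/ f) — ~a is true.
  7. (~d \/ c) — ~d is true.
  8. (~f \/ ~e) — ~f is true.
  9. (~a \/ e \/ ~f) — ~f is true.
  10. (~f \/ b \/ ~e) — b is true.
  11. (a \/ ~f \/ ~b) — ~f is true.
  12. (~d \/ ~f \/ e) — ~f is true.
  13. (~b \/ ~d) — ~d is true.
  14. (~c \/ b) — b is true.
  15. (~c \/ e) — ~c is true.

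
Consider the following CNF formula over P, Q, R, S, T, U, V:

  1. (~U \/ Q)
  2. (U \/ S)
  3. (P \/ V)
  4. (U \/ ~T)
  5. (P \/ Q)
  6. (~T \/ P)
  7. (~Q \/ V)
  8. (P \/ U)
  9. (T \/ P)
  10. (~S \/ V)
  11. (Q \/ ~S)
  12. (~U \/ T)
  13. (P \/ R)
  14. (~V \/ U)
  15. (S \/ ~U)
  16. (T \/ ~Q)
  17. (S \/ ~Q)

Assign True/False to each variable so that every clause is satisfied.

P = True  Q = True  R = False  S = True  T = True  U = True  V = True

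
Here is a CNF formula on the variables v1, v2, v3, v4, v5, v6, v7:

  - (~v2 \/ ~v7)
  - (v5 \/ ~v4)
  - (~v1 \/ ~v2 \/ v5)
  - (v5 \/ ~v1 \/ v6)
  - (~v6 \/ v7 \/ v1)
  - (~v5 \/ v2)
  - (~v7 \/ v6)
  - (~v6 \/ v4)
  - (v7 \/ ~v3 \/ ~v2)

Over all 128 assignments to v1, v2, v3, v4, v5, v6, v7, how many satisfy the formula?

Case analysis on v2 and v5:
  v2=T, v5=T: 5 of the 32 assignments to (v1,v3,v4,v6,v7) work.
  v2=T, v5=F: remaining (v1,v3,v4,v6,v7) ∈ {(F,F,F,F,F)} — 1.
  v2=F, v5=T: a clause becomes empty — 0.
  v2=F, v5=F: remaining (v1,v3,v4,v6,v7) ∈ {(F,F,F,F,F); (F,T,F,F,F)} — 2.
Total: 5 + 1 + 0 + 2 = 8.

8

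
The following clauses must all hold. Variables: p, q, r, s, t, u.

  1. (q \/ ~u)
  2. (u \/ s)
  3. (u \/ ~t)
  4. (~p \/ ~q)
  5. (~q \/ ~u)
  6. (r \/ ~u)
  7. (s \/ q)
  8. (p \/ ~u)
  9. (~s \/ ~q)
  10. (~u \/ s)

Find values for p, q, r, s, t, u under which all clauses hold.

p=T, q=F, r=T, s=T, t=F, u=F

r occurs only positively in the remaining clauses — set r = True.
Pure literal: t appears only negated; assign t = False.
Set p = True and propagate.
  then q is forced to False.
  then u is forced to False.
  then s is forced to True.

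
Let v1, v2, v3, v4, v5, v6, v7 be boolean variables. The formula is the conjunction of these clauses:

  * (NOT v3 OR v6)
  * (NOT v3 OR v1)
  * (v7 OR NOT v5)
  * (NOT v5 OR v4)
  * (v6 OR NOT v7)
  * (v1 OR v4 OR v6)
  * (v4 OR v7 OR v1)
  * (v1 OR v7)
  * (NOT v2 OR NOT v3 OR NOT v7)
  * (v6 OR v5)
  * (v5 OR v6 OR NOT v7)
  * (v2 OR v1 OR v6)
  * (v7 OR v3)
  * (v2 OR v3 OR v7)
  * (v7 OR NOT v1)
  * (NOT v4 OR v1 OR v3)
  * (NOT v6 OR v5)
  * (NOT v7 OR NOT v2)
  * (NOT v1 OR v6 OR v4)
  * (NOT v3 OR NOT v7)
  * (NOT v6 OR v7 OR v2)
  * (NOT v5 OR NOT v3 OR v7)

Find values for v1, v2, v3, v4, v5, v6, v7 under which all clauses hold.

v1=True  v2=False  v3=False  v4=True  v5=True  v6=True  v7=True

Check each clause:
  1. (NOT v3 OR v6) — NOT v3 is true.
  2. (v1 OR NOT v3) — v1 is true.
  3. (v7 OR NOT v5) — v7 is true.
  4. (v4 OR NOT v5) — v4 is true.
  5. (NOT v7 OR v6) — v6 is true.
  6. (v6 OR v4 OR v1) — v1 is true.
  7. (v7 OR v1 OR v4) — v1 is true.
  8. (v1 OR v7) — v1 is true.
  9. (NOT v2 OR NOT v7 OR NOT v3) — NOT v3 is true.
  10. (v6 OR v5) — v5 is true.
  11. (NOT v7 OR v5 OR v6) — v5 is true.
  12. (v6 OR v1 OR v2) — v1 is true.
  13. (v3 OR v7) — v7 is true.
  14. (v3 OR v7 OR v2) — v7 is true.
  15. (NOT v1 OR v7) — v7 is true.
  16. (v1 OR v3 OR NOT v4) — v1 is true.
  17. (NOT v6 OR v5) — v5 is true.
  18. (NOT v2 OR NOT v7) — NOT v2 is true.
  19. (v4 OR v6 OR NOT v1) — v4 is true.
  20. (NOT v3 OR NOT v7) — NOT v3 is true.
  21. (NOT v6 OR v2 OR v7) — v7 is true.
  22. (NOT v3 OR v7 OR NOT v5) — NOT v3 is true.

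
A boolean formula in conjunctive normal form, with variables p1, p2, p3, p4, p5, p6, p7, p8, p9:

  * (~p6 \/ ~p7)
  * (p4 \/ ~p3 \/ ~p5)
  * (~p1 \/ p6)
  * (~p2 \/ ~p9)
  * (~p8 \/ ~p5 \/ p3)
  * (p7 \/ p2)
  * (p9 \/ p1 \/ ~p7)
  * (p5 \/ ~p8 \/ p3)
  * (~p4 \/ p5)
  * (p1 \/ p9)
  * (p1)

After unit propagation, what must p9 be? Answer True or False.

False

(p1) is a unit clause: p1 = True.
From (~p1 \/ p6) and p1 = True: p6 = True.
In (~p7 \/ ~p6), ~p6 is now false; ~p7 must hold, so p7 = False.
(p2 \/ p7): since p7 = False, the clause reduces to (p2). p2 = True.
(~p9 \/ ~p2) with p2 = True leaves only ~p9, so p9 = False.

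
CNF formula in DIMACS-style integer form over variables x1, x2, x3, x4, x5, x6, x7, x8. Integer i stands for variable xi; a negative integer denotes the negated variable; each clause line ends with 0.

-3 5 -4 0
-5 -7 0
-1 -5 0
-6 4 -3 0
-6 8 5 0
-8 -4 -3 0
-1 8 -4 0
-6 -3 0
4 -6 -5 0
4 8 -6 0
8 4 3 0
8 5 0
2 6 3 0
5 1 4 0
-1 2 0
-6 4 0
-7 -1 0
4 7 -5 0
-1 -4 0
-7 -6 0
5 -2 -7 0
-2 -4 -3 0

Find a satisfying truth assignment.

Branch on x1: take x1 = False.
Set x2 = False and propagate.
Branch on x3: take x3 = False.
  then x6 is forced to True.
  then x4 is forced to True.
  then x7 is forced to False.
The remaining clauses are satisfied by x5 = True, x8 = True.

x1=F  x2=F  x3=F  x4=T  x5=T  x6=T  x7=F  x8=T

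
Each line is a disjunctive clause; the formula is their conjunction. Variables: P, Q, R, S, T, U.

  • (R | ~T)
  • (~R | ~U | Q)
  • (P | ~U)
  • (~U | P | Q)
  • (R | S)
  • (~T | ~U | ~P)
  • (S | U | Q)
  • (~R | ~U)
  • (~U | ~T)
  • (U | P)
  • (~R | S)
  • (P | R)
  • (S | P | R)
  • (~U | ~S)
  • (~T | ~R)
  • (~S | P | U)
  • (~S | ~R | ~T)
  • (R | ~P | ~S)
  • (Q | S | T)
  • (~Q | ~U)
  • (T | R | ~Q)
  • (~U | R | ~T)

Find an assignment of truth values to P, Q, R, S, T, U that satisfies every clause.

P=True, Q=True, R=True, S=True, T=False, U=False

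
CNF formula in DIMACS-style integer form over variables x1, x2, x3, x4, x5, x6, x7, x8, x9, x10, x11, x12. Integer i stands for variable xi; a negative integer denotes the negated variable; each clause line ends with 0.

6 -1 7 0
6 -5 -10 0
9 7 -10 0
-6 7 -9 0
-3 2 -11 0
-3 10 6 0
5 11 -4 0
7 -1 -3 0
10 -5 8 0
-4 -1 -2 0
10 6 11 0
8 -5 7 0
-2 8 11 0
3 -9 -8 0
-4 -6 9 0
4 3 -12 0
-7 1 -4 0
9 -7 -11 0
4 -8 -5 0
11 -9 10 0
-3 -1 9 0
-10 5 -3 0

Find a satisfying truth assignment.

Pure literal: x12 appears only negated; assign x12 = False.
Branch on x1: take x1 = True.
Set x2 = False and propagate.
For the remaining variables, x3 = True, x4 = False, x5 = True, x6 = True, x7 = True, x8 = False, x9 = True, x10 = True, x11 = False works.

x1 = T  x2 = F  x3 = T  x4 = F  x5 = T  x6 = T  x7 = T  x8 = F  x9 = T  x10 = T  x11 = F  x12 = F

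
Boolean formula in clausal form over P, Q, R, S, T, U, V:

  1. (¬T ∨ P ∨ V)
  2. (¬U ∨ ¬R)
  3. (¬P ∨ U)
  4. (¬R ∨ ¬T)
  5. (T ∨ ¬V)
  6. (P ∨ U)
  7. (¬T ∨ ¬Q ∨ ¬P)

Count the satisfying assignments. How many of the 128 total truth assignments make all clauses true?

16

Case analysis on P and T:
  P=T, T=T: remaining (Q,R,S,U,V) ∈ {(F,F,F,T,F); (F,F,F,T,T); (F,F,T,T,F); (F,F,T,T,T)} — 4.
  P=T, T=F: remaining (Q,R,S,U,V) ∈ {(F,F,F,T,F); (F,F,T,T,F); (T,F,F,T,F); (T,F,T,T,F)} — 4.
  P=F, T=T: remaining (Q,R,S,U,V) ∈ {(F,F,F,T,T); (F,F,T,T,T); (T,F,F,T,T); (T,F,T,T,T)} — 4.
  P=F, T=F: remaining (Q,R,S,U,V) ∈ {(F,F,F,T,F); (F,F,T,T,F); (T,F,F,T,F); (T,F,T,T,F)} — 4.
Total: 4 + 4 + 4 + 4 = 16.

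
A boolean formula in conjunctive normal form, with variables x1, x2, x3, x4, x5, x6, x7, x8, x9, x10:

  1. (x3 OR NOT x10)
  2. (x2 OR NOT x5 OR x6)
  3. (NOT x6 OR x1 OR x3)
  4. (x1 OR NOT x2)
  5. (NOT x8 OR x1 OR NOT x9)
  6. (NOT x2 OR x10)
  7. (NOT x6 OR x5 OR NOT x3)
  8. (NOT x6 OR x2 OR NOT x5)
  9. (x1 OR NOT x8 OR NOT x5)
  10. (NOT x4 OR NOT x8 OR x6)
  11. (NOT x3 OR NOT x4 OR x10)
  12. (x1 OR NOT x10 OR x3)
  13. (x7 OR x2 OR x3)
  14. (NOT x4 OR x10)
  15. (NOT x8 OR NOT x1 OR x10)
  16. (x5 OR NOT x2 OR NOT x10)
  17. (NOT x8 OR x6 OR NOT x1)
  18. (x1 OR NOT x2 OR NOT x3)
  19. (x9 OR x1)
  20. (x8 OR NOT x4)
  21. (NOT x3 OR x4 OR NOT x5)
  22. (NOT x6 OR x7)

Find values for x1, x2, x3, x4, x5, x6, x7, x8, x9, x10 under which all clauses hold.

x1=T, x2=F, x3=T, x4=F, x5=F, x6=F, x7=T, x8=F, x9=T, x10=F

Pure literal: x7 appears only positively; assign x7 = True.
Branch on x1: take x1 = True.
Branch on x2: take x2 = False.
For the remaining variables, x3 = True, x4 = False, x5 = False, x6 = False, x8 = False, x9 = True, x10 = False works.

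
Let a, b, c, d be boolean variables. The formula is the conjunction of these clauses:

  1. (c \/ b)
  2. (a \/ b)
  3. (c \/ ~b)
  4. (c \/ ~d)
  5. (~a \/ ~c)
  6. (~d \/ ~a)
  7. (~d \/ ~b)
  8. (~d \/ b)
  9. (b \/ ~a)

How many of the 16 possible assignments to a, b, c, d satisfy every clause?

Satisfying assignments:
  a=0 b=1 c=1 d=0
Count: 1.

1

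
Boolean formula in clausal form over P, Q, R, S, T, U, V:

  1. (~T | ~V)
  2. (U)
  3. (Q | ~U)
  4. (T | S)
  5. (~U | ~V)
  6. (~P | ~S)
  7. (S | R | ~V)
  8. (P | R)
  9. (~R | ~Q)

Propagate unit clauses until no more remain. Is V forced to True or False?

False

(U) is a unit clause: U = True.
(~U | Q): since U = True, the clause reduces to (Q). Q = True.
(~V | ~U): since U = True, the clause reduces to (~V). V = False.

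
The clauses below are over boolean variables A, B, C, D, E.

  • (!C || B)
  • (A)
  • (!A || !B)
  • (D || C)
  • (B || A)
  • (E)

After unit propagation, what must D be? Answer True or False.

Unit clause (A) sets A = True.
(!B || !A): since A = True, the clause reduces to (!B). B = False.
(!C || B) with B = False leaves only !C, so C = False.
(D || C): since C = False, the clause reduces to (D). D = True.

True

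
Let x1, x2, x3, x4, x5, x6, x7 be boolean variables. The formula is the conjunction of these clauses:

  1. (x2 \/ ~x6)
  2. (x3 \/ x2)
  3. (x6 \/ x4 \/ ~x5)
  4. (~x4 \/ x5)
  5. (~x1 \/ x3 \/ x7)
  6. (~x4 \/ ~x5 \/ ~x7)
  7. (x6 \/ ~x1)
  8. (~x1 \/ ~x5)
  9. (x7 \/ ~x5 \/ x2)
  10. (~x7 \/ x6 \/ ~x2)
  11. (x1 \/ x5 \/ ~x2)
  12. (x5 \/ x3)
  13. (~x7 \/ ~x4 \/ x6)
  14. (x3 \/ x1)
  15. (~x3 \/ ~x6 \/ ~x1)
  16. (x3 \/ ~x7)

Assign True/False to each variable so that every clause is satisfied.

x1=False, x2=True, x3=True, x4=True, x5=True, x6=True, x7=False

Try x1 = False.
  then x3 is forced to True.
The remaining clauses are satisfied by x2 = True, x4 = True, x5 = True, x6 = True, x7 = False.
Every clause has at least one true literal under this assignment.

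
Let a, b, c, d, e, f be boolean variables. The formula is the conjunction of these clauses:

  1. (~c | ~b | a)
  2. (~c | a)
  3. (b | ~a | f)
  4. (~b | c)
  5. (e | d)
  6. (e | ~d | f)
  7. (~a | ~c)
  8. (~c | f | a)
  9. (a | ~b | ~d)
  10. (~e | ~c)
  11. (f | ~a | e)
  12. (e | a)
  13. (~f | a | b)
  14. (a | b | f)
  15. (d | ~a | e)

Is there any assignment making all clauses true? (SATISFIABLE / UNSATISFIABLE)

Set a = True and propagate.
  then c is forced to False.
  then b is forced to False.
  then f is forced to True.
Try d = False.
  then e is forced to True.
So a=T  b=F  c=F  d=F  e=T  f=T is a satisfying assignment.

SATISFIABLE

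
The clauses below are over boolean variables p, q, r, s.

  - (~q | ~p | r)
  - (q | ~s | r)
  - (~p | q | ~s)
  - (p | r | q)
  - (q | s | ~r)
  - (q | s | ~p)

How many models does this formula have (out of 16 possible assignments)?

7

Split on q, then p.
  q=T, p=T: remaining (r,s) ∈ {(T,F); (T,T)} — 2.
  q=T, p=F: remaining (r,s) ∈ {(F,F); (F,T); (T,F); (T,T)} — 4.
  q=F, p=T: a clause becomes empty — 0.
  q=F, p=F: remaining (r,s) ∈ {(T,T)} — 1.
Total: 2 + 4 + 0 + 1 = 7.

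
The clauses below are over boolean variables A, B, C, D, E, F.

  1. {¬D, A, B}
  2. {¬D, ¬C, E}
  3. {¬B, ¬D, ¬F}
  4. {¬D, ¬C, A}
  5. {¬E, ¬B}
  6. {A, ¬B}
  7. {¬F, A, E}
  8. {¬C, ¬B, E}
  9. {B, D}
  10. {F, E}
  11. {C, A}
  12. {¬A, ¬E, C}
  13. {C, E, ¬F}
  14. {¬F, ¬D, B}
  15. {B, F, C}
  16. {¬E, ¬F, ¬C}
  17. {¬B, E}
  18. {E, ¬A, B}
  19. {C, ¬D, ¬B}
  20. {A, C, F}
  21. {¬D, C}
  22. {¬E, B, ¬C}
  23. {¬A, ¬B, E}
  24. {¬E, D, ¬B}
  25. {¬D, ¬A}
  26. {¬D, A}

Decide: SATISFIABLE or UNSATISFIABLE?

UNSATISFIABLE

B = True:
  propagation gives E=False; an empty clause results — contradiction.
B = False:
  propagation gives D=True, A=True; an empty clause results — contradiction.
Every branch closes, so no satisfying assignment exists.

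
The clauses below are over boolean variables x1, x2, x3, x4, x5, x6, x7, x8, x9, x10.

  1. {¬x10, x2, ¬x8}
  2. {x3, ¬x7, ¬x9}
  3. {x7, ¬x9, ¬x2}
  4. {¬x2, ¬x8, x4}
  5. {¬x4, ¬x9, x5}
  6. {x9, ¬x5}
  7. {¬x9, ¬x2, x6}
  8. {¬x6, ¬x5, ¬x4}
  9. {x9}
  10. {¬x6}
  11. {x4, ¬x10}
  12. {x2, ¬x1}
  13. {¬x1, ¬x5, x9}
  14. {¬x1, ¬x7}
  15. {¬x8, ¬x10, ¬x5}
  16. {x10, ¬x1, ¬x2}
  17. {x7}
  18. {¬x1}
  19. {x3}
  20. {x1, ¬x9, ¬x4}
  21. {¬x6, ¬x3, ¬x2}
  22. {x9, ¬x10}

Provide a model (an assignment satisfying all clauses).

The clause (x9) is unit: x9 must be True.
(¬x6) is a unit clause, so x6 = False.
The clause (¬x2) is unit: x2 must be False.
(¬x1) is a unit clause, so x1 = False.
(x7) is a unit clause, so x7 = True.
The clause (x3) is unit: x3 must be True.
Unit propagation: (¬x4) forces x4 = False.
The clause (¬x10) is unit: x10 must be False.
x5, x8 are now unconstrained; take x5 = True, x8 = True.

x1 = False, x2 = False, x3 = True, x4 = False, x5 = True, x6 = False, x7 = True, x8 = True, x9 = True, x10 = False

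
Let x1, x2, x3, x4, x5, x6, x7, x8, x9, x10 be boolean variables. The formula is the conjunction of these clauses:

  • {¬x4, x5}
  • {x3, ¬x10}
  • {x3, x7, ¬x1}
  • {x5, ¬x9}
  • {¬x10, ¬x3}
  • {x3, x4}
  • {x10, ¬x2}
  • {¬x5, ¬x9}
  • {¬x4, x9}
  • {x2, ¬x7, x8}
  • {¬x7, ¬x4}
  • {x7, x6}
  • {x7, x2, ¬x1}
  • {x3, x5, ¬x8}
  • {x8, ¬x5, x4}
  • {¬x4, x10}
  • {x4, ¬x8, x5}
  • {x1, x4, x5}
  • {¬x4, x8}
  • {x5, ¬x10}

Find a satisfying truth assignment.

x1 = F, x2 = F, x3 = T, x4 = F, x5 = T, x6 = T, x7 = F, x8 = T, x9 = F, x10 = F

Check each clause:
  1. {x5, ¬x4} — ¬x4 is true.
  2. {¬x10, x3} — x3 is true.
  3. {x3, x7, ¬x1} — x3 is true.
  4. {¬x9, x5} — x5 is true.
  5. {¬x10, ¬x3} — ¬x10 is true.
  6. {x3, x4} — x3 is true.
  7. {¬x2, x10} — ¬x2 is true.
  8. {¬x5, ¬x9} — ¬x9 is true.
  9. {¬x4, x9} — ¬x4 is true.
  10. {¬x7, x8, x2} — x8 is true.
  11. {¬x7, ¬x4} — ¬x7 is true.
  12. {x6, x7} — x6 is true.
  13. {x2, ¬x1, x7} — ¬x1 is true.
  14. {¬x8, x3, x5} — x3 is true.
  15. {x4, x8, ¬x5} — x8 is true.
  16. {¬x4, x10} — ¬x4 is true.
  17. {x4, x5, ¬x8} — x5 is true.
  18. {x4, x5, x1} — x5 is true.
  19. {x8, ¬x4} — x8 is true.
  20. {x5, ¬x10} — x5 is true.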